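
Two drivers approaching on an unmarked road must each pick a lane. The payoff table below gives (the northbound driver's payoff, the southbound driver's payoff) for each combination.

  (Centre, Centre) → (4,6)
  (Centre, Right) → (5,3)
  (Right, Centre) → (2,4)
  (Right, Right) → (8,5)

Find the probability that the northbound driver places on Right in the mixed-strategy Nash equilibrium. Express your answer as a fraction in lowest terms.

The northbound driver's mix p on Centre must make the southbound driver indifferent between Centre and Right.
The southbound driver's payoff from Centre: 6p + 4(1−p). From Right: 3p + 5(1−p).
Set equal: 3p = 1(1−p) → p = 1/4.
Probability on Right is 1 − 1/4 = 3/4.

3/4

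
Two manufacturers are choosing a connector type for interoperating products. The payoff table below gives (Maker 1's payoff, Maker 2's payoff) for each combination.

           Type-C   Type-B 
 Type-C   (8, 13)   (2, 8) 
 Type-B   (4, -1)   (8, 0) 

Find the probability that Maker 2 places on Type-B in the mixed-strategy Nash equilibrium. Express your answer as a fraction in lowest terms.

Maker 2's mix q on Type-C must make Maker 1 indifferent between Type-C and Type-B.
Maker 1's payoff from Type-C: 8q + 2(1−q). From Type-B: 4q + 8(1−q).
Set equal: 4q = 6(1−q) → q = 6/10 = 3/5.
Probability on Type-B is 1 − 3/5 = 2/5.

2/5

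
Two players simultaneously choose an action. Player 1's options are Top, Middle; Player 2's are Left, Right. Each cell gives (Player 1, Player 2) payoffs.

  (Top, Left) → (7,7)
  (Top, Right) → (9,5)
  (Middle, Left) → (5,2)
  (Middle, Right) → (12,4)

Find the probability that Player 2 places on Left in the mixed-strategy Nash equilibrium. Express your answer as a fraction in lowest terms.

Player 2's mix q on Left must make Player 1 indifferent between Top and Middle.
Player 1's payoff from Top: 7q + 9(1−q). From Middle: 5q + 12(1−q).
Set equal: 2q = 3(1−q) → q = 3/5.

3/5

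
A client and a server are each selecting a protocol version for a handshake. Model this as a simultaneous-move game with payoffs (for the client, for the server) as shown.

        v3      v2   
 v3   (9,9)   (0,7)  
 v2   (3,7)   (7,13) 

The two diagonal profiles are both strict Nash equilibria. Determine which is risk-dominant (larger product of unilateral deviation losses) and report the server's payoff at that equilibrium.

13

At both v3: the client loses 9 − 3 = 6 by deviating; the server loses 9 − 7 = 2. Product = 6·2 = 12.
At both v2: the client loses 7 − 0 = 7 by deviating; the server loses 13 − 7 = 6. Product = 7·6 = 42.
42 > 12, so both v2 is risk-dominant. The server's payoff there is 13.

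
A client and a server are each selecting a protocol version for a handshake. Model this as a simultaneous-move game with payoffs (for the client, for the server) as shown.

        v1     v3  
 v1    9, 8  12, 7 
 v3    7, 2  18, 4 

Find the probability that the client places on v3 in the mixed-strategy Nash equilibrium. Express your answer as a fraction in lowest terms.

1/3

The client's mix p on v1 must make the server indifferent between v1 and v3.
The server's payoff from v1: 8p + 2(1−p). From v3: 7p + 4(1−p).
Set equal: 1p = 2(1−p) → p = 2/3.
Probability on v3 is 1 − 2/3 = 1/3.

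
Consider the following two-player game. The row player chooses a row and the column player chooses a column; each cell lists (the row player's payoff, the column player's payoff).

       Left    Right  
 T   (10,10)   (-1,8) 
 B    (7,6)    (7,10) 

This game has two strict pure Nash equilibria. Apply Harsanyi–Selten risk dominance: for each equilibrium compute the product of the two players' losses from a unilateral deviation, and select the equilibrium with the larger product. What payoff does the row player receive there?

7

At (T, Left): the row player loses 10 − 7 = 3 by deviating; the column player loses 10 − 8 = 2. Product = 3·2 = 6.
At (B, Right): the row player loses 7 − (-1) = 8 by deviating; the column player loses 10 − 6 = 4. Product = 8·4 = 32.
32 > 6, so (B, Right) is risk-dominant. The row player's payoff there is 7.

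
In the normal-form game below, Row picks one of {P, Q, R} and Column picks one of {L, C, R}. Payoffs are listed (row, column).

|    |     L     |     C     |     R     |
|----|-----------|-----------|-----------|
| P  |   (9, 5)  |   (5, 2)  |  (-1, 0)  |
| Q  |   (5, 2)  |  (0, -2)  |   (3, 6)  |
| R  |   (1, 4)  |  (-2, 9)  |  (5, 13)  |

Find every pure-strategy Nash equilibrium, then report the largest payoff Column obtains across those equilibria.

13

(P, L) is a pure NE (Row: 9 ≥ 5; Column: 5 ≥ 2). Column gets 5.
(R, R) is a pure NE (Row: 5 ≥ 3; Column: 13 ≥ 9). Column gets 13.
Every other cell has a profitable deviation for at least one player. Highest of {5, 13} is 13.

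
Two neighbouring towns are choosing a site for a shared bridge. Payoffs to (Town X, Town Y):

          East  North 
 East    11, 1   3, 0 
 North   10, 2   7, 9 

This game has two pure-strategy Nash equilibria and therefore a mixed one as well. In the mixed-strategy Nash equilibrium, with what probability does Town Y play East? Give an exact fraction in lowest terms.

4/5

Town Y's mix q on East must make Town X indifferent between East and North.
Town X's payoff from East: 11q + 3(1−q). From North: 10q + 7(1−q).
Set equal: 1q = 4(1−q) → q = 4/5.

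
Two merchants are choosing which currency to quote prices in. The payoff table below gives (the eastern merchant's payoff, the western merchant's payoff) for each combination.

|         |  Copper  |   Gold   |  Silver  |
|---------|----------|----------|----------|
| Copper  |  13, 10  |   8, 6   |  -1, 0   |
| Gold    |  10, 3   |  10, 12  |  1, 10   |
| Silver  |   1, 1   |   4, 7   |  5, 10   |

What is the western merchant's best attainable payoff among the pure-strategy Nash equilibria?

12

Both Copper is a pure NE (the eastern merchant: 13 ≥ 10; the western merchant: 10 ≥ 6). The western merchant gets 10.
Both Gold is a pure NE (the eastern merchant: 10 ≥ 8; the western merchant: 12 ≥ 10). The western merchant gets 12.
Both Silver is a pure NE (the eastern merchant: 5 ≥ 1; the western merchant: 10 ≥ 7). The western merchant gets 10.
Every other cell has a profitable deviation for at least one player. Highest of {10, 12, 10} is 12.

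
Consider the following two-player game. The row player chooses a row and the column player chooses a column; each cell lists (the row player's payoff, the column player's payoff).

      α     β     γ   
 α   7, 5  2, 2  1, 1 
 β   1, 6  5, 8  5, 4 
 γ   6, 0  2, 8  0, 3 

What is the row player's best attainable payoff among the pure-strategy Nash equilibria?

Both α is a pure NE (the row player: 7 ≥ 6; the column player: 5 ≥ 2). The row player gets 7.
Both β is a pure NE (the row player: 5 ≥ 2; the column player: 8 ≥ 6). The row player gets 5.
Every other cell has a profitable deviation for at least one player. Highest of {7, 5} is 7.

7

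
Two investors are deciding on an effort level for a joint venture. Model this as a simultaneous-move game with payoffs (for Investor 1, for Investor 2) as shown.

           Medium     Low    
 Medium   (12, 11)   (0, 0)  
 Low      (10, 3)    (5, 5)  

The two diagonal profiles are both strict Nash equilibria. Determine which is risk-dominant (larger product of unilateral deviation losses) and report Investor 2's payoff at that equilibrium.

At both Medium: Investor 1 loses 12 − 10 = 2 by deviating; Investor 2 loses 11 − 0 = 11. Product = 2·11 = 22.
At both Low: Investor 1 loses 5 − 0 = 5 by deviating; Investor 2 loses 5 − 3 = 2. Product = 5·2 = 10.
22 > 10, so both Medium is risk-dominant. Investor 2's payoff there is 11.

11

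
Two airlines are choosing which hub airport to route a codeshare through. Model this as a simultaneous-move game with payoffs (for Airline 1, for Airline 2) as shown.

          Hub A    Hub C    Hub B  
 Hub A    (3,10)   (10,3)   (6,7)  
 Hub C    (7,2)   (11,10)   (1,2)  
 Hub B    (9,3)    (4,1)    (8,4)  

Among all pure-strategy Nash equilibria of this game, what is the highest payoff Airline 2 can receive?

Both Hub C is a pure NE (Airline 1: 11 ≥ 10; Airline 2: 10 ≥ 2). Airline 2 gets 10.
Both Hub B is a pure NE (Airline 1: 8 ≥ 6; Airline 2: 4 ≥ 3). Airline 2 gets 4.
Every other cell has a profitable deviation for at least one player. Highest of {10, 4} is 10.

10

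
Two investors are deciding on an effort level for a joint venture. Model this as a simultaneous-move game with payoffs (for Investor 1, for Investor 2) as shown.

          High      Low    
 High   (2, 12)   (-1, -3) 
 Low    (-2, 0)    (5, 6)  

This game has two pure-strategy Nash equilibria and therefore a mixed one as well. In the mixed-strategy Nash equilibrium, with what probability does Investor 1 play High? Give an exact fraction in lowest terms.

2/7

Investor 1's mix p on High must make Investor 2 indifferent between High and Low.
Investor 2's payoff from High: 12p + 0(1−p). From Low: (-3)p + 6(1−p).
Set equal: 15p = 6(1−p) → p = 6/21 = 2/7.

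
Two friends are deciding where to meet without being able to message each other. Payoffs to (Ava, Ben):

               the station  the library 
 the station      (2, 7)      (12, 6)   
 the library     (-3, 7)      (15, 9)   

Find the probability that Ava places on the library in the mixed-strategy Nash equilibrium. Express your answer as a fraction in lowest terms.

Ava's mix p on the station must make Ben indifferent between the station and the library.
Ben's payoff from the station: 7p + 7(1−p). From the library: 6p + 9(1−p).
Set equal: 1p = 2(1−p) → p = 2/3.
Probability on the library is 1 − 2/3 = 1/3.

1/3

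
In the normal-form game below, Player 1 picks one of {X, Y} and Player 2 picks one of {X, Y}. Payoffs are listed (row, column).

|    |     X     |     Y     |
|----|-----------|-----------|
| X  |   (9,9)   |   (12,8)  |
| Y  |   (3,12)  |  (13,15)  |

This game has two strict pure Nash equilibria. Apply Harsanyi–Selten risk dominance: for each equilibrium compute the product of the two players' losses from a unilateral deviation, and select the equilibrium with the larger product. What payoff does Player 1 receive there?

At both X: Player 1 loses 9 − 3 = 6 by deviating; Player 2 loses 9 − 8 = 1. Product = 6·1 = 6.
At both Y: Player 1 loses 13 − 12 = 1 by deviating; Player 2 loses 15 − 12 = 3. Product = 1·3 = 3.
6 > 3, so both X is risk-dominant. Player 1's payoff there is 9.

9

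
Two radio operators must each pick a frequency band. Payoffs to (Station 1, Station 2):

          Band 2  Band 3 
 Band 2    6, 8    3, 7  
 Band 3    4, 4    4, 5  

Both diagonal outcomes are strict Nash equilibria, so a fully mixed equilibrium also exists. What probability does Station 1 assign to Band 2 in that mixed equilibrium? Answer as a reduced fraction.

Station 1's mix p on Band 2 must make Station 2 indifferent between Band 2 and Band 3.
Station 2's payoff from Band 2: 8p + 4(1−p). From Band 3: 7p + 5(1−p).
Set equal: 1p = 1(1−p) → p = 1/2.

1/2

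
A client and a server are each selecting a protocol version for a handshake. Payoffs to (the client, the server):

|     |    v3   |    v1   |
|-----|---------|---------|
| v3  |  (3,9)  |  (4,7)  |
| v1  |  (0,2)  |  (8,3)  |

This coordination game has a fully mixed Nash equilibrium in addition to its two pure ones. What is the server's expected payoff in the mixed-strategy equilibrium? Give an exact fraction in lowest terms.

13/3

The client mixes with probability p on v3, chosen so the server is indifferent: 9p + 2(1−p) = 7p + 3(1−p) gives p = 1/3.
The server's expected payoff is 9·1/3 + 2·2/3 = 13/3.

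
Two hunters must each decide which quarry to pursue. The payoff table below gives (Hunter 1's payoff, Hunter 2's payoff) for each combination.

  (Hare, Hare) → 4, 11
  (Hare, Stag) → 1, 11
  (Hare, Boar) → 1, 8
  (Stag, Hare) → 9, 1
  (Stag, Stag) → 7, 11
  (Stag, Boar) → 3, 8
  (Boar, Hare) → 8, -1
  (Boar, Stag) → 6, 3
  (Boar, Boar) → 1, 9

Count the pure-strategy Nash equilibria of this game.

1

Both Stag: Hunter 1 gets 7 (best alternative 6); Hunter 2 gets 11 (best alternative 8). Neither deviates — NE.
Both Hare is not a NE: Hunter 1 would switch to Stag (9 > 4).
No other cell survives both best-response checks, so there is 1 pure NE.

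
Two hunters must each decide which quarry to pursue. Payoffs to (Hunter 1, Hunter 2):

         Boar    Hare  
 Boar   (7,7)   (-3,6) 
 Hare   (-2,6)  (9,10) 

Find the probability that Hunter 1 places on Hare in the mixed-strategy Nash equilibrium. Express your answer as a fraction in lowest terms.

1/5

Hunter 1's mix p on Boar must make Hunter 2 indifferent between Boar and Hare.
Hunter 2's payoff from Boar: 7p + 6(1−p). From Hare: 6p + 10(1−p).
Set equal: 1p = 4(1−p) → p = 4/5.
Probability on Hare is 1 − 4/5 = 1/5.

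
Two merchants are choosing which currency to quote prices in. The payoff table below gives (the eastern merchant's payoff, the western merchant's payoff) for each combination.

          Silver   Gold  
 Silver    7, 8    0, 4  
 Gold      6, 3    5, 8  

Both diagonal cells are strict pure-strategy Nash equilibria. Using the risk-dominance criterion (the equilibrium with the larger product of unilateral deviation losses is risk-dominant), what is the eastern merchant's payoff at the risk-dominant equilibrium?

5

At both Silver: the eastern merchant loses 7 − 6 = 1 by deviating; the western merchant loses 8 − 4 = 4. Product = 1·4 = 4.
At both Gold: the eastern merchant loses 5 − 0 = 5 by deviating; the western merchant loses 8 − 3 = 5. Product = 5·5 = 25.
25 > 4, so both Gold is risk-dominant. The eastern merchant's payoff there is 5.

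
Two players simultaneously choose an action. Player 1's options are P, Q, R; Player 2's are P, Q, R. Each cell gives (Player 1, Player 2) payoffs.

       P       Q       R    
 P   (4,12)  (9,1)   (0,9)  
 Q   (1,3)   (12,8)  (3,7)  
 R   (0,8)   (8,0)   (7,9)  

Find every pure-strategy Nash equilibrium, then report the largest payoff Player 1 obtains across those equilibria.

12

Both P is a pure NE (Player 1: 4 ≥ 1; Player 2: 12 ≥ 9). Player 1 gets 4.
Both Q is a pure NE (Player 1: 12 ≥ 9; Player 2: 8 ≥ 7). Player 1 gets 12.
Both R is a pure NE (Player 1: 7 ≥ 3; Player 2: 9 ≥ 8). Player 1 gets 7.
Every other cell has a profitable deviation for at least one player. Highest of {4, 12, 7} is 12.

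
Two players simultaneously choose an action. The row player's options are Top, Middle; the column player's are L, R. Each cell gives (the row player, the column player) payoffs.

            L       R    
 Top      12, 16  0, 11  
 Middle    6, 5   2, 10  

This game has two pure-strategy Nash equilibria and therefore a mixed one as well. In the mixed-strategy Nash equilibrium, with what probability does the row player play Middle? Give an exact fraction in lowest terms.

The row player's mix p on Top must make the column player indifferent between L and R.
The column player's payoff from L: 16p + 5(1−p). From R: 11p + 10(1−p).
Set equal: 5p = 5(1−p) → p = 5/10 = 1/2.
Probability on Middle is 1 − 1/2 = 1/2.

1/2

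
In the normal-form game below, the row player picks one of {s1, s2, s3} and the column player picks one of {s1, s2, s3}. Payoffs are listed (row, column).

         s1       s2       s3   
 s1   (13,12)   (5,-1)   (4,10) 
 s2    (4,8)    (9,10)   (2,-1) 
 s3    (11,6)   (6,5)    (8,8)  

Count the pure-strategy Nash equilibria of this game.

Both s1: the row player gets 13 (best alternative 11); the column player gets 12 (best alternative 10). Neither deviates — NE.
Both s2: the row player gets 9 (best alternative 6); the column player gets 10 (best alternative 8). Neither deviates — NE.
Both s3: the row player gets 8 (best alternative 4); the column player gets 8 (best alternative 6). Neither deviates — NE.
(s2, s3) is not a NE: the row player would switch to s3 (8 > 2).
No other cell survives both best-response checks, so there are 3 pure NE.

3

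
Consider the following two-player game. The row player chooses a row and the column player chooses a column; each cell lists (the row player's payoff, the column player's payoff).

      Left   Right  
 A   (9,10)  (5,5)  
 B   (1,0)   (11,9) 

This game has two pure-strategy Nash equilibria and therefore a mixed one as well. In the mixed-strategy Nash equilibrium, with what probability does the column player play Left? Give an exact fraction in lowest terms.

3/7

The column player's mix q on Left must make the row player indifferent between A and B.
The row player's payoff from A: 9q + 5(1−q). From B: 1q + 11(1−q).
Set equal: 8q = 6(1−q) → q = 6/14 = 3/7.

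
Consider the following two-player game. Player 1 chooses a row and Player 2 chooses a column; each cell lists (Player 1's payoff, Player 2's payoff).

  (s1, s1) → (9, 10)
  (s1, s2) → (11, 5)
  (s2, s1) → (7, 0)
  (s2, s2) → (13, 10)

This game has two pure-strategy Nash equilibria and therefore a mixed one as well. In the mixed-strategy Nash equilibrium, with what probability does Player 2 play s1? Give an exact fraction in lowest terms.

1/2

Player 2's mix q on s1 must make Player 1 indifferent between s1 and s2.
Player 1's payoff from s1: 9q + 11(1−q). From s2: 7q + 13(1−q).
Set equal: 2q = 2(1−q) → q = 2/4 = 1/2.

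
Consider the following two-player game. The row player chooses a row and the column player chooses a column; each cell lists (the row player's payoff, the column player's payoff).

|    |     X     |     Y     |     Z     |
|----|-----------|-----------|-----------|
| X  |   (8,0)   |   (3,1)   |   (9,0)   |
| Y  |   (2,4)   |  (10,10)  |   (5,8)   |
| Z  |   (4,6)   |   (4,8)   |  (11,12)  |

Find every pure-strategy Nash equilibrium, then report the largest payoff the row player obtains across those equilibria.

11

Both Y is a pure NE (the row player: 10 ≥ 4; the column player: 10 ≥ 8). The row player gets 10.
Both Z is a pure NE (the row player: 11 ≥ 9; the column player: 12 ≥ 8). The row player gets 11.
Every other cell has a profitable deviation for at least one player. Highest of {10, 11} is 11.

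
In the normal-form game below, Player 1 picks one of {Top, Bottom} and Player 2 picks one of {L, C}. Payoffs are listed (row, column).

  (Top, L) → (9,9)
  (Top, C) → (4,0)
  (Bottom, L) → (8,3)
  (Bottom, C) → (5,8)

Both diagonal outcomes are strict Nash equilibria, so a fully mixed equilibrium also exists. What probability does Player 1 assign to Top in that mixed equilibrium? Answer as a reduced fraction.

Player 1's mix p on Top must make Player 2 indifferent between L and C.
Player 2's payoff from L: 9p + 3(1−p). From C: 0p + 8(1−p).
Set equal: 9p = 5(1−p) → p = 5/14.

5/14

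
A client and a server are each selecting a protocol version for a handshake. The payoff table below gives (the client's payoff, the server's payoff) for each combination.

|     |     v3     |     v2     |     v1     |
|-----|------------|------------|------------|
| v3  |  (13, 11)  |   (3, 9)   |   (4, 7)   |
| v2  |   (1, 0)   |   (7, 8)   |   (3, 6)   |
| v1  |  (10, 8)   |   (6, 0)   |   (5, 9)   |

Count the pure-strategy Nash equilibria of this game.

3

Both v3: the client gets 13 (best alternative 10); the server gets 11 (best alternative 9). Neither deviates — NE.
Both v2: the client gets 7 (best alternative 6); the server gets 8 (best alternative 6). Neither deviates — NE.
Both v1: the client gets 5 (best alternative 4); the server gets 9 (best alternative 8). Neither deviates — NE.
(v1, v2) is not a NE: the client would switch to v2 (7 > 6).
No other cell survives both best-response checks, so there are 3 pure NE.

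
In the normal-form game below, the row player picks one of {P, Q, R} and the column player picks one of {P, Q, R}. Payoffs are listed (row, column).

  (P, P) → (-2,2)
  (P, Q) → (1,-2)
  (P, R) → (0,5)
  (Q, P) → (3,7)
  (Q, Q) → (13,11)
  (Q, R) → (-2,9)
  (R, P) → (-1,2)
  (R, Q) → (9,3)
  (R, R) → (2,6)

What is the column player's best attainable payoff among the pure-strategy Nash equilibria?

Both Q is a pure NE (the row player: 13 ≥ 9; the column player: 11 ≥ 9). The column player gets 11.
Both R is a pure NE (the row player: 2 ≥ 0; the column player: 6 ≥ 3). The column player gets 6.
Every other cell has a profitable deviation for at least one player. Highest of {11, 6} is 11.

11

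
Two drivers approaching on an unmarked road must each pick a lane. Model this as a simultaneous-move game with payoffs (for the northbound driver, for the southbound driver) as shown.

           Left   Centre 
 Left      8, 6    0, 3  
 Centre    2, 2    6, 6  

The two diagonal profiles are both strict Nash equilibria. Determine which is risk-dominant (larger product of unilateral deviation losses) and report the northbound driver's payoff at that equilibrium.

At both Left: the northbound driver loses 8 − 2 = 6 by deviating; the southbound driver loses 6 − 3 = 3. Product = 6·3 = 18.
At both Centre: the northbound driver loses 6 − 0 = 6 by deviating; the southbound driver loses 6 − 2 = 4. Product = 6·4 = 24.
24 > 18, so both Centre is risk-dominant. The northbound driver's payoff there is 6.

6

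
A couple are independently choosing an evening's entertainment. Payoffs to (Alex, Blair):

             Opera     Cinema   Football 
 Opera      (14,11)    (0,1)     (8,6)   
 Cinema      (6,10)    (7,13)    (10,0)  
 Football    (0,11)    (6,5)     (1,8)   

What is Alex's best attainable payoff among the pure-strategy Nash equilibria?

14

Both Opera is a pure NE (Alex: 14 ≥ 6; Blair: 11 ≥ 6). Alex gets 14.
Both Cinema is a pure NE (Alex: 7 ≥ 6; Blair: 13 ≥ 10). Alex gets 7.
Every other cell has a profitable deviation for at least one player. Highest of {14, 7} is 14.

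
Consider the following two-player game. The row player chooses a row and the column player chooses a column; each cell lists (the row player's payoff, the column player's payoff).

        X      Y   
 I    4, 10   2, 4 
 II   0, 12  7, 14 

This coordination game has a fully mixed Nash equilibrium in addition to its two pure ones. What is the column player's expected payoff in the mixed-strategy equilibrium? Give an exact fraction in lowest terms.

The row player mixes with probability p on I, chosen so the column player is indifferent: 10p + 12(1−p) = 4p + 14(1−p) gives p = 1/4.
The column player's expected payoff is 10·1/4 + 12·3/4 = 23/2.

23/2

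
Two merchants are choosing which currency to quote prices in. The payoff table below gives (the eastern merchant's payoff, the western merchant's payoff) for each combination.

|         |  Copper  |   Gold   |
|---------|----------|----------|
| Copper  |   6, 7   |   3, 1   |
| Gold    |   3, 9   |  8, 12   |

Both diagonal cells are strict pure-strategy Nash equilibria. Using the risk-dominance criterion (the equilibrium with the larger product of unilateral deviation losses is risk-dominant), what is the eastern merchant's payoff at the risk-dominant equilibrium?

6

At both Copper: the eastern merchant loses 6 − 3 = 3 by deviating; the western merchant loses 7 − 1 = 6. Product = 3·6 = 18.
At both Gold: the eastern merchant loses 8 − 3 = 5 by deviating; the western merchant loses 12 − 9 = 3. Product = 5·3 = 15.
18 > 15, so both Copper is risk-dominant. The eastern merchant's payoff there is 6.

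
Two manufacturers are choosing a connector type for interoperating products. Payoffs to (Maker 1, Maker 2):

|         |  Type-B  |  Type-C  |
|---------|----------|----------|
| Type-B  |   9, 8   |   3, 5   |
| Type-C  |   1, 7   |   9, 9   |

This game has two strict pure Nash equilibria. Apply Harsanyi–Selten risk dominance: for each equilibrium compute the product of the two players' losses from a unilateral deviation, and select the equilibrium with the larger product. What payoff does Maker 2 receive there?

8

At both Type-B: Maker 1 loses 9 − 1 = 8 by deviating; Maker 2 loses 8 − 5 = 3. Product = 8·3 = 24.
At both Type-C: Maker 1 loses 9 − 3 = 6 by deviating; Maker 2 loses 9 − 7 = 2. Product = 6·2 = 12.
24 > 12, so both Type-B is risk-dominant. Maker 2's payoff there is 8.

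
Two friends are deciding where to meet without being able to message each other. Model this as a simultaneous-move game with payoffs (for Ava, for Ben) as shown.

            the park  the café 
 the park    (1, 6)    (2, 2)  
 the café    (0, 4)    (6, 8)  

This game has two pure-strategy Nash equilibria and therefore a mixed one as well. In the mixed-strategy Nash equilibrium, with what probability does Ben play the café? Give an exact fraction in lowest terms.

1/5

Ben's mix q on the park must make Ava indifferent between the park and the café.
Ava's payoff from the park: 1q + 2(1−q). From the café: 0q + 6(1−q).
Set equal: 1q = 4(1−q) → q = 4/5.
Probability on the café is 1 − 4/5 = 1/5.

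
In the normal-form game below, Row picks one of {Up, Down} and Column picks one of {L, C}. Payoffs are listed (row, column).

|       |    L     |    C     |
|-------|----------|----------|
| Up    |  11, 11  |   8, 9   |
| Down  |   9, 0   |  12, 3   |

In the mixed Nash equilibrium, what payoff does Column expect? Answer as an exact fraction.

33/5

Row mixes with probability p on Up, chosen so Column is indifferent: 11p + 0(1−p) = 9p + 3(1−p) gives p = 3/5.
Column's expected payoff is 11·3/5 + 0·2/5 = 33/5.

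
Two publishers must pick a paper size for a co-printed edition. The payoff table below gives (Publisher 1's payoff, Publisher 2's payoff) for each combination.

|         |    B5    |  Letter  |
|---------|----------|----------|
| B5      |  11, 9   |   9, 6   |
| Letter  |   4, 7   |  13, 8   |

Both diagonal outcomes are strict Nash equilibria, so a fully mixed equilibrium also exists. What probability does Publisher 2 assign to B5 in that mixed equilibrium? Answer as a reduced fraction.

Publisher 2's mix q on B5 must make Publisher 1 indifferent between B5 and Letter.
Publisher 1's payoff from B5: 11q + 9(1−q). From Letter: 4q + 13(1−q).
Set equal: 7q = 4(1−q) → q = 4/11.

4/11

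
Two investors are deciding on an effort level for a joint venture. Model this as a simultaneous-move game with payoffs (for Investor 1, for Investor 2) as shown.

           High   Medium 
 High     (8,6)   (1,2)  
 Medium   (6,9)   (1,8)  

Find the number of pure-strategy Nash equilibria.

1

Both High: Investor 1 gets 8 (best alternative 6); Investor 2 gets 6 (best alternative 2). Neither deviates — NE.
Both Medium is not a NE: Investor 2 would switch to High (9 > 8).
No other cell survives both best-response checks, so there is 1 pure NE.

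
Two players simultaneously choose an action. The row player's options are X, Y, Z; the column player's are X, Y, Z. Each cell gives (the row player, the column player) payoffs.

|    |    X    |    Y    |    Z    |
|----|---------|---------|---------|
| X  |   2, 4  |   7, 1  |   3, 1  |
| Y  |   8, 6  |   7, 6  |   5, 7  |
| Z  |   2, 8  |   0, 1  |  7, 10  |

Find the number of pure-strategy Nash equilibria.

1

Both Z: the row player gets 7 (best alternative 5); the column player gets 10 (best alternative 8). Neither deviates — NE.
Both Y is not a NE: the column player would switch to Z (7 > 6).
No other cell survives both best-response checks, so there is 1 pure NE.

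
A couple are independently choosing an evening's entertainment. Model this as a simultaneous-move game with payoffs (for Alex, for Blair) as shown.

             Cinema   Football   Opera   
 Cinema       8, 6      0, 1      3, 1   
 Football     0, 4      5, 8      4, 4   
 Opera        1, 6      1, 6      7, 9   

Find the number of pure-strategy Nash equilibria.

Both Cinema: Alex gets 8 (best alternative 1); Blair gets 6 (best alternative 1). Neither deviates — NE.
Both Football: Alex gets 5 (best alternative 1); Blair gets 8 (best alternative 4). Neither deviates — NE.
Both Opera: Alex gets 7 (best alternative 4); Blair gets 9 (best alternative 6). Neither deviates — NE.
(Football, Cinema) is not a NE: Alex would switch to Cinema (8 > 0).
No other cell survives both best-response checks, so there are 3 pure NE.

3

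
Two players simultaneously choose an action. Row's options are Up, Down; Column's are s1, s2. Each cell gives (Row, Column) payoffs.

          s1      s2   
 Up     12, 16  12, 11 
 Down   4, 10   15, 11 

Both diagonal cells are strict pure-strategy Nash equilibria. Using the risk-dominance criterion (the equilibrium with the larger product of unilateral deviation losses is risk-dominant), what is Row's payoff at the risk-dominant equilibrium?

At (Up, s1): Row loses 12 − 4 = 8 by deviating; Column loses 16 − 11 = 5. Product = 8·5 = 40.
At (Down, s2): Row loses 15 − 12 = 3 by deviating; Column loses 11 − 10 = 1. Product = 3·1 = 3.
40 > 3, so (Up, s1) is risk-dominant. Row's payoff there is 12.

12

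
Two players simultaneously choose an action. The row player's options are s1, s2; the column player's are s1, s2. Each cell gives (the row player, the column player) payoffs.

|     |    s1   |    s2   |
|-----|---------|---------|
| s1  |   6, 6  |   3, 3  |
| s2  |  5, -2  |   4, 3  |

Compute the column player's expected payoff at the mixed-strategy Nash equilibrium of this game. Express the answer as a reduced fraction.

3

The row player mixes with probability p on s1, chosen so the column player is indifferent: 6p + (-2)(1−p) = 3p + 3(1−p) gives p = 5/8.
The column player's expected payoff is 6·5/8 + (-2)·3/8 = 3.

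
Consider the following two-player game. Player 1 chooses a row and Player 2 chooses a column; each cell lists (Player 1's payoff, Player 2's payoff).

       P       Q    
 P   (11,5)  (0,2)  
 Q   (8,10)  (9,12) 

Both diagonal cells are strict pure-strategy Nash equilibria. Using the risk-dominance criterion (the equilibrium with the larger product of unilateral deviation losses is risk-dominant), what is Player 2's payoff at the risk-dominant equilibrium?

12

At both P: Player 1 loses 11 − 8 = 3 by deviating; Player 2 loses 5 − 2 = 3. Product = 3·3 = 9.
At both Q: Player 1 loses 9 − 0 = 9 by deviating; Player 2 loses 12 − 10 = 2. Product = 9·2 = 18.
18 > 9, so both Q is risk-dominant. Player 2's payoff there is 12.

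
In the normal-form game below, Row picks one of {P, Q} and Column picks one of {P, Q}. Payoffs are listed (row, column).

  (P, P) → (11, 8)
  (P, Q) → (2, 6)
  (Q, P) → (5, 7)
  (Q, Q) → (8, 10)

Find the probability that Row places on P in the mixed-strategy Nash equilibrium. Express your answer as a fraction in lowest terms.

Row's mix p on P must make Column indifferent between P and Q.
Column's payoff from P: 8p + 7(1−p). From Q: 6p + 10(1−p).
Set equal: 2p = 3(1−p) → p = 3/5.

3/5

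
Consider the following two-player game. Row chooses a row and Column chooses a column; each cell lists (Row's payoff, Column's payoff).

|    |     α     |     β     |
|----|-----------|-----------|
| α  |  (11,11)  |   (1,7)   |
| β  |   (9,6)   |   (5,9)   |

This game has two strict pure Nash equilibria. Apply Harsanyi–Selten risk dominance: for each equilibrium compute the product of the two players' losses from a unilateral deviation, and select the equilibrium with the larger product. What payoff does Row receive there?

5

At both α: Row loses 11 − 9 = 2 by deviating; Column loses 11 − 7 = 4. Product = 2·4 = 8.
At both β: Row loses 5 − 1 = 4 by deviating; Column loses 9 − 6 = 3. Product = 4·3 = 12.
12 > 8, so both β is risk-dominant. Row's payoff there is 5.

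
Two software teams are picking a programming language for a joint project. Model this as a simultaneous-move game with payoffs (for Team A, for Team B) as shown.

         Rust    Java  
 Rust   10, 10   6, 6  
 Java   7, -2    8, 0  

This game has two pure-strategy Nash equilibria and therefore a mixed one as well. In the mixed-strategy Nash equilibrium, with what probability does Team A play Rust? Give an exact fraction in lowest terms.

1/3

Team A's mix p on Rust must make Team B indifferent between Rust and Java.
Team B's payoff from Rust: 10p + (-2)(1−p). From Java: 6p + 0(1−p).
Set equal: 4p = 2(1−p) → p = 2/6 = 1/3.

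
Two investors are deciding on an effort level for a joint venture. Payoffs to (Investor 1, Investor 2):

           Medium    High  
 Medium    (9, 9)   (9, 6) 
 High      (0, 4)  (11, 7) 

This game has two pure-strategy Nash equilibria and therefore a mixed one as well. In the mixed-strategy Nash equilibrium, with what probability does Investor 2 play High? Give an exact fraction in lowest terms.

Investor 2's mix q on Medium must make Investor 1 indifferent between Medium and High.
Investor 1's payoff from Medium: 9q + 9(1−q). From High: 0q + 11(1−q).
Set equal: 9q = 2(1−q) → q = 2/11.
Probability on High is 1 − 2/11 = 9/11.

9/11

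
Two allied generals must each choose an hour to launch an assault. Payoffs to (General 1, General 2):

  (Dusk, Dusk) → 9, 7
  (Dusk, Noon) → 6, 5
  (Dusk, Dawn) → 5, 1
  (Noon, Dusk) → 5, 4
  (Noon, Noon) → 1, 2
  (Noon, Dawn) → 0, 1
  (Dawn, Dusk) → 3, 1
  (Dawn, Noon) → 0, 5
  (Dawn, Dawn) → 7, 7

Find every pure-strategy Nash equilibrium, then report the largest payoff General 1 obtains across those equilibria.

Both Dusk is a pure NE (General 1: 9 ≥ 5; General 2: 7 ≥ 5). General 1 gets 9.
Both Dawn is a pure NE (General 1: 7 ≥ 5; General 2: 7 ≥ 5). General 1 gets 7.
Every other cell has a profitable deviation for at least one player. Highest of {9, 7} is 9.

9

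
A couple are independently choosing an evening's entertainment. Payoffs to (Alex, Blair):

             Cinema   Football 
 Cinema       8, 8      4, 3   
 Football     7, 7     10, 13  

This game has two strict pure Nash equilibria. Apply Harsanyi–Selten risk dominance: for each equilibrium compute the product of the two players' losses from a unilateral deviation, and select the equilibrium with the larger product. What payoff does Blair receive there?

13

At both Cinema: Alex loses 8 − 7 = 1 by deviating; Blair loses 8 − 3 = 5. Product = 1·5 = 5.
At both Football: Alex loses 10 − 4 = 6 by deviating; Blair loses 13 − 7 = 6. Product = 6·6 = 36.
36 > 5, so both Football is risk-dominant. Blair's payoff there is 13.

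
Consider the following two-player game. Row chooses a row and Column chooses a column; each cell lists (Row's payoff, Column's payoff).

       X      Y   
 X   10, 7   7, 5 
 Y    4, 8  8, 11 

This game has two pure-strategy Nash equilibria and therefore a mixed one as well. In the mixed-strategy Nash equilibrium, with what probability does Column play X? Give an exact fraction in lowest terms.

Column's mix q on X must make Row indifferent between X and Y.
Row's payoff from X: 10q + 7(1−q). From Y: 4q + 8(1−q).
Set equal: 6q = 1(1−q) → q = 1/7.

1/7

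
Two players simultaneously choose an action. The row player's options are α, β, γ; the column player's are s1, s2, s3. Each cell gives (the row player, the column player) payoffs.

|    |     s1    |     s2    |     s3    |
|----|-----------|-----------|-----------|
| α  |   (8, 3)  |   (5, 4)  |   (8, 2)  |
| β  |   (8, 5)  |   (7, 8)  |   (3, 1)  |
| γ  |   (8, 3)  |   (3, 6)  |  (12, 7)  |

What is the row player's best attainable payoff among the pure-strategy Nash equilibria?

(β, s2) is a pure NE (the row player: 7 ≥ 5; the column player: 8 ≥ 5). The row player gets 7.
(γ, s3) is a pure NE (the row player: 12 ≥ 8; the column player: 7 ≥ 6). The row player gets 12.
Every other cell has a profitable deviation for at least one player. Highest of {7, 12} is 12.

12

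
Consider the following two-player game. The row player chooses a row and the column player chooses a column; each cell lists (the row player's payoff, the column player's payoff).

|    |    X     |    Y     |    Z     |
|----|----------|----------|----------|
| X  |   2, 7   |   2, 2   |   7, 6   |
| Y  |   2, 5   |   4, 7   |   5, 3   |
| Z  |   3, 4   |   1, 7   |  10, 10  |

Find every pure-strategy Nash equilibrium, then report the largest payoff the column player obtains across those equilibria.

10

Both Y is a pure NE (the row player: 4 ≥ 2; the column player: 7 ≥ 5). The column player gets 7.
Both Z is a pure NE (the row player: 10 ≥ 7; the column player: 10 ≥ 7). The column player gets 10.
Every other cell has a profitable deviation for at least one player. Highest of {7, 10} is 10.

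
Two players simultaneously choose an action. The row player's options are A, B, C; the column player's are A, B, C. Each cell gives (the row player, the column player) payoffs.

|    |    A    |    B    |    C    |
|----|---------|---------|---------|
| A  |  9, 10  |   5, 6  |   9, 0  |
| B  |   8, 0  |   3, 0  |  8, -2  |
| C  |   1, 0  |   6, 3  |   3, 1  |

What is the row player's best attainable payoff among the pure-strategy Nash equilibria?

Both A is a pure NE (the row player: 9 ≥ 8; the column player: 10 ≥ 6). The row player gets 9.
(C, B) is a pure NE (the row player: 6 ≥ 5; the column player: 3 ≥ 1). The row player gets 6.
Every other cell has a profitable deviation for at least one player. Highest of {9, 6} is 9.

9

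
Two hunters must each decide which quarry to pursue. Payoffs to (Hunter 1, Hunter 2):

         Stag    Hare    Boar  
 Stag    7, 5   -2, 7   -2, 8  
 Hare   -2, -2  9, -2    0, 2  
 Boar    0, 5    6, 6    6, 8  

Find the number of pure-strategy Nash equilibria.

1

Both Boar: Hunter 1 gets 6 (best alternative 0); Hunter 2 gets 8 (best alternative 6). Neither deviates — NE.
Both Stag is not a NE: Hunter 2 would switch to Boar (8 > 5).
No other cell survives both best-response checks, so there is 1 pure NE.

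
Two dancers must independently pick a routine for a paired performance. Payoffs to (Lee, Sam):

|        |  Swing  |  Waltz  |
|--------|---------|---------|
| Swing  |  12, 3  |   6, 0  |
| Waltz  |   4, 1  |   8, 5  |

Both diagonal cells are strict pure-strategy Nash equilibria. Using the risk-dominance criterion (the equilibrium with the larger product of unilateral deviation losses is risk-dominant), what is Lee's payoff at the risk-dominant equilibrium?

12

At both Swing: Lee loses 12 − 4 = 8 by deviating; Sam loses 3 − 0 = 3. Product = 8·3 = 24.
At both Waltz: Lee loses 8 − 6 = 2 by deviating; Sam loses 5 − 1 = 4. Product = 2·4 = 8.
24 > 8, so both Swing is risk-dominant. Lee's payoff there is 12.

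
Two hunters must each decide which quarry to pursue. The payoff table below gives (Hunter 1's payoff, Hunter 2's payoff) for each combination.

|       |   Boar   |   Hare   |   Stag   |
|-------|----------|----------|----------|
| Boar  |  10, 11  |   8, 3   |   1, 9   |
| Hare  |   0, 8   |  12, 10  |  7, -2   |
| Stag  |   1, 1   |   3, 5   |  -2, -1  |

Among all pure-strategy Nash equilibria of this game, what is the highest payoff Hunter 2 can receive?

Both Boar is a pure NE (Hunter 1: 10 ≥ 1; Hunter 2: 11 ≥ 9). Hunter 2 gets 11.
Both Hare is a pure NE (Hunter 1: 12 ≥ 8; Hunter 2: 10 ≥ 8). Hunter 2 gets 10.
Every other cell has a profitable deviation for at least one player. Highest of {11, 10} is 11.

11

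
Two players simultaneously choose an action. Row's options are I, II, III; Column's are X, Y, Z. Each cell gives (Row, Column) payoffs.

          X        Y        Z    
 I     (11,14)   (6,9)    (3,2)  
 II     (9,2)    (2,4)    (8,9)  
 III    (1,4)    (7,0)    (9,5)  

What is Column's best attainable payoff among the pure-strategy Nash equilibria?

(I, X) is a pure NE (Row: 11 ≥ 9; Column: 14 ≥ 9). Column gets 14.
(III, Z) is a pure NE (Row: 9 ≥ 8; Column: 5 ≥ 4). Column gets 5.
Every other cell has a profitable deviation for at least one player. Highest of {14, 5} is 14.

14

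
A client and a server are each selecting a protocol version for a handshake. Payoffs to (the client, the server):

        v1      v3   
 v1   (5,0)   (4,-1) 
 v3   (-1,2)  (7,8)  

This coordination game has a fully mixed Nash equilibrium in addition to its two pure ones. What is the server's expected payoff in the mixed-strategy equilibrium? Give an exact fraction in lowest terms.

2/7

The client mixes with probability p on v1, chosen so the server is indifferent: 0p + 2(1−p) = (-1)p + 8(1−p) gives p = 6/7.
The server's expected payoff is 0·6/7 + 2·1/7 = 2/7.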